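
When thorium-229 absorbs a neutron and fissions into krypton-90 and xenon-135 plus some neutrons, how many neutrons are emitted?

Conserve mass number: 230 = 90 + 135 + k, so k = 230 − 225 = 5.
Check atomic number: 90 = 36 + 54 + 0 = 90. ✓

5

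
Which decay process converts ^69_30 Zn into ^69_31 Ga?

beta-minus decay

ΔA = 69 − 69 = 0; ΔZ = 31 − 30 = +1.
A is unchanged and Z rises by 1 — a neutron has become a proton (β⁻ decay).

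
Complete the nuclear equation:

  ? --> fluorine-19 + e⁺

Ne-19

Conserve mass number: A = 19 + 0, so A = 19.
Conserve atomic number: Z = 9 + 1, so Z = 10.
Z = 10 is neon, so the species is neon-19.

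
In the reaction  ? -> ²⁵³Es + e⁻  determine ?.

Cf-253

Conserve mass number: A = 253 + 0, so A = 253.
Conserve atomic number: Z = 99 − 1, so Z = 98.
Z = 98 is californium, so the species is ²⁵³Cf.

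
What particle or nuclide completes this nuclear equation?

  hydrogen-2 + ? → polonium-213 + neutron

Bi-212

Conserve mass number: 2 + A = 213 + 1, so A = 212.
Conserve atomic number: 1 + Z = 84 + 0, so Z = 83.
Z = 83 is bismuth, so the species is bismuth-212.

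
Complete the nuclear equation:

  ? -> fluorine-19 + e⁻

Conserve mass number: A = 19 + 0, so A = 19.
Conserve atomic number: Z = 9 − 1, so Z = 8.
Z = 8 is oxygen, so the species is oxygen-19.

O-19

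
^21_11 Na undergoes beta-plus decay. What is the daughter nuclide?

Beta-plus decay: mass number changes by +0, atomic number by -1.
A: 21 = 21; Z: 11 − 1 = 10.
Z = 10 is neon, so the daughter is ^21_10 Ne.

Ne-21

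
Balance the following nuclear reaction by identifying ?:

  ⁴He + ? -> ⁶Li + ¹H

He-3

Conserve mass number: 4 + A = 6 + 1, so A = 3.
Conserve atomic number: 2 + Z = 3 + 1, so Z = 2.
Z = 2 is helium, so the species is ³He.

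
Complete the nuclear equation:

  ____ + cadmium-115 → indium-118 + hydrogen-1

alpha particle

Conserve mass number: A + 115 = 118 + 1, so A = 4.
Conserve atomic number: Z + 48 = 49 + 1, so Z = 2.
A = 4 and Z = 2 is helium-4 — an alpha particle.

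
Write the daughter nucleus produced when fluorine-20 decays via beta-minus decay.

Beta-minus decay: mass number changes by +0, atomic number by +1.
A: 20 = 20; Z: 9 + 1 = 10.
Z = 10 is neon, so the daughter is neon-20.

Ne-20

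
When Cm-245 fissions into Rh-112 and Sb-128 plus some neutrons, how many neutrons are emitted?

5

Conserve mass number: 245 = 112 + 128 + k, so k = 245 − 240 = 5.
Check atomic number: 96 = 45 + 51 + 0 = 96. ✓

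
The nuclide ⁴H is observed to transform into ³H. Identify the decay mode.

ΔA = 3 − 4 = -1; ΔZ = 1 − 1 = +0.
A drops by 1 with Z unchanged — a neutron was emitted.

neutron emission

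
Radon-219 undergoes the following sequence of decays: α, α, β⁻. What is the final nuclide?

Bi-211

Start: (A, Z) = (219, 86).
After α: (215, 84).
After α: (211, 82).
After β⁻: (211, 83).
Z = 83 is bismuth.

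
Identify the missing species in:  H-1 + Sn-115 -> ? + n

Sb-115

Conserve mass number: 1 + 115 = A + 1, so A = 115.
Conserve atomic number: 1 + 50 = Z + 0, so Z = 51.
Z = 51 is antimony, so the species is Sb-115.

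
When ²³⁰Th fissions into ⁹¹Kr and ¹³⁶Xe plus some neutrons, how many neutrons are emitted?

3

Conserve mass number: 230 = 91 + 136 + k, so k = 230 − 227 = 3.
Check atomic number: 90 = 36 + 54 + 0 = 90. ✓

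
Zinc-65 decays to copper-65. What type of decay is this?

ΔA = 65 − 65 = 0; ΔZ = 29 − 30 = -1.
A is unchanged and Z drops by 1 — a proton has become a neutron (β⁺ emission or electron capture).

beta-plus decay or electron capture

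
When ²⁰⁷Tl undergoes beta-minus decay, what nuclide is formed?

Pb-207

Beta-minus decay: mass number changes by +0, atomic number by +1.
A: 207 = 207; Z: 81 + 1 = 82.
Z = 82 is lead, so the daughter is ²⁰⁷Pb.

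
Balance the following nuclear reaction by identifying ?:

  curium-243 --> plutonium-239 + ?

alpha particle

Conserve mass number: 243 = 239 + A, so A = 4.
Conserve atomic number: 96 = 94 + Z, so Z = 2.
A = 4 and Z = 2 is helium-4 — an alpha particle.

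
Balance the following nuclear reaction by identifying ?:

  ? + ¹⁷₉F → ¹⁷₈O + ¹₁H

neutron

Conserve mass number: A + 17 = 17 + 1, so A = 1.
Conserve atomic number: Z + 9 = 8 + 1, so Z = 0.
A = 1 and Z = 0 is ¹₀n — a neutron.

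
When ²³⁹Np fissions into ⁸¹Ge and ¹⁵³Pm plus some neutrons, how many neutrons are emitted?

Conserve mass number: 239 = 81 + 153 + k, so k = 239 − 234 = 5.
Check atomic number: 93 = 32 + 61 + 0 = 93. ✓

5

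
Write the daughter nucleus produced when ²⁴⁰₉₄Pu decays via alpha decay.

Alpha decay: mass number changes by -4, atomic number by -2.
A: 240 − 4 = 236; Z: 94 − 2 = 92.
Z = 92 is uranium, so the daughter is ²³⁶₉₂U.

U-236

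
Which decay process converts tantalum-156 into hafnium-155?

proton emission

ΔA = 155 − 156 = -1; ΔZ = 72 − 73 = -1.
A drops by 1 and Z drops by 1 — a proton was emitted.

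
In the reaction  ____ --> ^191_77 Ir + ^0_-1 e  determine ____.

Os-191

Conserve mass number: A = 191 + 0, so A = 191.
Conserve atomic number: Z = 77 − 1, so Z = 76.
Z = 76 is osmium, so the species is ^191_76 Os.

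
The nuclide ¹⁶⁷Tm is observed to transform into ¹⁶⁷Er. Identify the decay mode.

ΔA = 167 − 167 = 0; ΔZ = 68 − 69 = -1.
A is unchanged and Z drops by 1 — a proton has become a neutron (β⁺ emission or electron capture).

beta-plus decay or electron capture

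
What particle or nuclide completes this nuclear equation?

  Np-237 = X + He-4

Conserve mass number: 237 = A + 4, so A = 233.
Conserve atomic number: 93 = Z + 2, so Z = 91.
Z = 91 is protactinium, so the species is Pa-233.

Pa-233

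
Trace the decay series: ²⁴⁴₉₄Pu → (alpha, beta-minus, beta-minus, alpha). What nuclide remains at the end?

Start: (A, Z) = (244, 94).
After α: (240, 92).
After β⁻: (240, 93).
After β⁻: (240, 94).
After α: (236, 92).
Z = 92 is uranium.

U-236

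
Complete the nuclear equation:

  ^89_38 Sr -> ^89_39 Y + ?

Conserve mass number: 89 = 89 + A, so A = 0.
Conserve atomic number: 38 = 39 + Z, so Z = -1.
A = 0 and Z = -1 is ^0_-1 e — a beta-minus particle.

beta-minus particle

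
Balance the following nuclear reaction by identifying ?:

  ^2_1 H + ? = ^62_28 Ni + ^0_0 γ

Conserve mass number: 2 + A = 62 + 0, so A = 60.
Conserve atomic number: 1 + Z = 28 + 0, so Z = 27.
Z = 27 is cobalt, so the species is ^60_27 Co.

Co-60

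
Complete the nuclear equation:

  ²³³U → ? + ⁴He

Th-229

Conserve mass number: 233 = A + 4, so A = 229.
Conserve atomic number: 92 = Z + 2, so Z = 90.
Z = 90 is thorium, so the species is ²²⁹Th.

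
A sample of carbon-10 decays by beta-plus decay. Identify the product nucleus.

B-10

Beta-plus decay: mass number changes by +0, atomic number by -1.
A: 10 = 10; Z: 6 − 1 = 5.
Z = 5 is boron, so the daughter is boron-10.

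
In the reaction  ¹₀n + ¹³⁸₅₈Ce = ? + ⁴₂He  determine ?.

Conserve mass number: 1 + 138 = A + 4, so A = 135.
Conserve atomic number: 0 + 58 = Z + 2, so Z = 56.
Z = 56 is barium, so the species is ¹³⁵₅₆Ba.

Ba-135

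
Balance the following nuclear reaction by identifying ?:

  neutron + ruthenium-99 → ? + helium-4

Conserve mass number: 1 + 99 = A + 4, so A = 96.
Conserve atomic number: 0 + 44 = Z + 2, so Z = 42.
Z = 42 is molybdenum, so the species is molybdenum-96.

Mo-96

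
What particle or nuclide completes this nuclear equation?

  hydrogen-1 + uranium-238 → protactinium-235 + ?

alpha particle

Conserve mass number: 1 + 238 = 235 + A, so A = 4.
Conserve atomic number: 1 + 92 = 91 + Z, so Z = 2.
A = 4 and Z = 2 is helium-4 — an alpha particle.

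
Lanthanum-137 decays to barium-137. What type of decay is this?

ΔA = 137 − 137 = 0; ΔZ = 56 − 57 = -1.
A is unchanged and Z drops by 1 — a proton has become a neutron (β⁺ emission or electron capture).

beta-plus decay or electron capture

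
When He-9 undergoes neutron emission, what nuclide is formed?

He-8

Neutron emission: mass number changes by -1, atomic number by +0.
A: 9 − 1 = 8; Z: 2 = 2.
Z = 2 is helium, so the daughter is He-8.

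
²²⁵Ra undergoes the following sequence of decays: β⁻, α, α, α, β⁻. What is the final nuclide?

Start: (A, Z) = (225, 88).
After β⁻: (225, 89).
After α: (221, 87).
After α: (217, 85).
After α: (213, 83).
After β⁻: (213, 84).
Z = 84 is polonium.

Po-213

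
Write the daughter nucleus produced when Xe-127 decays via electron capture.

I-127

Electron capture: mass number changes by +0, atomic number by -1.
A: 127 = 127; Z: 54 − 1 = 53.
Z = 53 is iodine, so the daughter is I-127.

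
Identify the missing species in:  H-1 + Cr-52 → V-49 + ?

alpha particle

Conserve mass number: 1 + 52 = 49 + A, so A = 4.
Conserve atomic number: 1 + 24 = 23 + Z, so Z = 2.
A = 4 and Z = 2 is He-4 — an alpha particle.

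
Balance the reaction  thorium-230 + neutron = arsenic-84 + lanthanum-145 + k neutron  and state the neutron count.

2

Conserve mass number: 231 = 84 + 145 + k, so k = 231 − 229 = 2.
Check atomic number: 90 = 33 + 57 + 0 = 90. ✓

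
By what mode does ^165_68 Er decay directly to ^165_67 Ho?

ΔA = 165 − 165 = 0; ΔZ = 67 − 68 = -1.
A is unchanged and Z drops by 1 — a proton has become a neutron (β⁺ emission or electron capture).

beta-plus decay or electron capture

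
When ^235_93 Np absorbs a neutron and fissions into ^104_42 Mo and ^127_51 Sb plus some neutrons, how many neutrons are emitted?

Conserve mass number: 236 = 104 + 127 + k, so k = 236 − 231 = 5.
Check atomic number: 93 = 42 + 51 + 0 = 93. ✓

5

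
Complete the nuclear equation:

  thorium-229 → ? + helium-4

Ra-225

Conserve mass number: 229 = A + 4, so A = 225.
Conserve atomic number: 90 = Z + 2, so Z = 88.
Z = 88 is radium, so the species is radium-225.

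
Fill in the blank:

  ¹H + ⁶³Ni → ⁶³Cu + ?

neutron

Conserve mass number: 1 + 63 = 63 + A, so A = 1.
Conserve atomic number: 1 + 28 = 29 + Z, so Z = 0.
A = 1 and Z = 0 is ¹n — a neutron.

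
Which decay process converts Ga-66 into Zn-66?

ΔA = 66 − 66 = 0; ΔZ = 30 − 31 = -1.
A is unchanged and Z drops by 1 — a proton has become a neutron (β⁺ emission or electron capture).

beta-plus decay or electron capture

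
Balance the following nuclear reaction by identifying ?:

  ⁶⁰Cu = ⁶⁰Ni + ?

positron

Conserve mass number: 60 = 60 + A, so A = 0.
Conserve atomic number: 29 = 28 + Z, so Z = 1.
A = 0 and Z = 1 is e⁺ — a positron.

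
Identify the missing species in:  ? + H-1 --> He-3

deuteron

Conserve mass number: A + 1 = 3, so A = 2.
Conserve atomic number: Z + 1 = 2, so Z = 1.
A = 2 and Z = 1 is H-2 — a deuteron.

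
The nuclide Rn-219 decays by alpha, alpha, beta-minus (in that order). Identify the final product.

Bi-211

Start: (A, Z) = (219, 86).
After α: (215, 84).
After α: (211, 82).
After β⁻: (211, 83).
Z = 83 is bismuth.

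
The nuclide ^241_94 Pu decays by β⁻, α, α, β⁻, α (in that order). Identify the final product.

Th-229

Start: (A, Z) = (241, 94).
After β⁻: (241, 95).
After α: (237, 93).
After α: (233, 91).
After β⁻: (233, 92).
After α: (229, 90).
Z = 90 is thorium.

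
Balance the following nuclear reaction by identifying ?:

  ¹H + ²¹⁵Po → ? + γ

At-216

Conserve mass number: 1 + 215 = A + 0, so A = 216.
Conserve atomic number: 1 + 84 = Z + 0, so Z = 85.
Z = 85 is astatine, so the species is ²¹⁶At.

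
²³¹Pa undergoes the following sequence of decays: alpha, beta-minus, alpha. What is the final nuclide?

Ra-223

Start: (A, Z) = (231, 91).
After α: (227, 89).
After β⁻: (227, 90).
After α: (223, 88).
Z = 88 is radium.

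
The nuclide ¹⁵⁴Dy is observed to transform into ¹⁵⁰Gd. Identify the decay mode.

ΔA = 150 − 154 = -4; ΔZ = 64 − 66 = -2.
A drops by 4 and Z drops by 2 — the signature of alpha emission.

alpha decay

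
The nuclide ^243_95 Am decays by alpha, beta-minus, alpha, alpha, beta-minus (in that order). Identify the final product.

Pa-231

Start: (A, Z) = (243, 95).
After α: (239, 93).
After β⁻: (239, 94).
After α: (235, 92).
After α: (231, 90).
After β⁻: (231, 91).
Z = 91 is protactinium.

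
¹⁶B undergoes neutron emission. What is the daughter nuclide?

B-15

Neutron emission: mass number changes by -1, atomic number by +0.
A: 16 − 1 = 15; Z: 5 = 5.
Z = 5 is boron, so the daughter is ¹⁵B.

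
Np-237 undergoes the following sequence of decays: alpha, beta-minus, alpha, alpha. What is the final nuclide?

Ra-225

Start: (A, Z) = (237, 93).
After α: (233, 91).
After β⁻: (233, 92).
After α: (229, 90).
After α: (225, 88).
Z = 88 is radium.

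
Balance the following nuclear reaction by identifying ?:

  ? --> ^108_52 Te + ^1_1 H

Conserve mass number: A = 108 + 1, so A = 109.
Conserve atomic number: Z = 52 + 1, so Z = 53.
Z = 53 is iodine, so the species is ^109_53 I.

I-109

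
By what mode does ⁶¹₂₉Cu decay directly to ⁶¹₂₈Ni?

ΔA = 61 − 61 = 0; ΔZ = 28 − 29 = -1.
A is unchanged and Z drops by 1 — a proton has become a neutron (β⁺ emission or electron capture).

beta-plus decay or electron capture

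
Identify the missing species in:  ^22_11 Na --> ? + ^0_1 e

Ne-22

Conserve mass number: 22 = A + 0, so A = 22.
Conserve atomic number: 11 = Z + 1, so Z = 10.
Z = 10 is neon, so the species is ^22_10 Ne.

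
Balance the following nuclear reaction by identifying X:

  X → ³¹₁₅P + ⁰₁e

S-31

Conserve mass number: A = 31 + 0, so A = 31.
Conserve atomic number: Z = 15 + 1, so Z = 16.
Z = 16 is sulfur, so the species is ³¹₁₆S.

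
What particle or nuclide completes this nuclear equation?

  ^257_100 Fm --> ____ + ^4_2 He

Conserve mass number: 257 = A + 4, so A = 253.
Conserve atomic number: 100 = Z + 2, so Z = 98.
Z = 98 is californium, so the species is ^253_98 Cf.

Cf-253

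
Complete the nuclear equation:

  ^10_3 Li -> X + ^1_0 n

Conserve mass number: 10 = A + 1, so A = 9.
Conserve atomic number: 3 = Z + 0, so Z = 3.
Z = 3 is lithium, so the species is ^9_3 Li.

Li-9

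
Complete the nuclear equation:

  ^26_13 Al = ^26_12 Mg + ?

Conserve mass number: 26 = 26 + A, so A = 0.
Conserve atomic number: 13 = 12 + Z, so Z = 1.
A = 0 and Z = 1 is ^0_1 e — a positron.

positron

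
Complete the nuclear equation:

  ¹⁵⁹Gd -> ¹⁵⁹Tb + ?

beta-minus particle

Conserve mass number: 159 = 159 + A, so A = 0.
Conserve atomic number: 64 = 65 + Z, so Z = -1.
A = 0 and Z = -1 is e⁻ — a beta-minus particle.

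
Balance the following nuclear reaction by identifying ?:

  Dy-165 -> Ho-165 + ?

Conserve mass number: 165 = 165 + A, so A = 0.
Conserve atomic number: 66 = 67 + Z, so Z = -1.
A = 0 and Z = -1 is e⁻ — a beta-minus particle.

beta-minus particle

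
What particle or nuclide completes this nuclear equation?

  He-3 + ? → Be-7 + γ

alpha particle

Conserve mass number: 3 + A = 7 + 0, so A = 4.
Conserve atomic number: 2 + Z = 4 + 0, so Z = 2.
A = 4 and Z = 2 is He-4 — an alpha particle.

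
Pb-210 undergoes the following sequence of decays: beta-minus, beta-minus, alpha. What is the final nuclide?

Start: (A, Z) = (210, 82).
After β⁻: (210, 83).
After β⁻: (210, 84).
After α: (206, 82).
Z = 82 is lead.

Pb-206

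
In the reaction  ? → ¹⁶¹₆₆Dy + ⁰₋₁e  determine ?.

Conserve mass number: A = 161 + 0, so A = 161.
Conserve atomic number: Z = 66 − 1, so Z = 65.
Z = 65 is terbium, so the species is ¹⁶¹₆₅Tb.

Tb-161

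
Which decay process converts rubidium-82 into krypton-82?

beta-plus decay or electron capture

ΔA = 82 − 82 = 0; ΔZ = 36 − 37 = -1.
A is unchanged and Z drops by 1 — a proton has become a neutron (β⁺ emission or electron capture).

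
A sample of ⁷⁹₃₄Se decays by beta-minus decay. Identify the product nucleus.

Br-79

Beta-minus decay: mass number changes by +0, atomic number by +1.
A: 79 = 79; Z: 34 + 1 = 35.
Z = 35 is bromine, so the daughter is ⁷⁹₃₅Br.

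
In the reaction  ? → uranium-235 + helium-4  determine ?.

Pu-239

Conserve mass number: A = 235 + 4, so A = 239.
Conserve atomic number: Z = 92 + 2, so Z = 94.
Z = 94 is plutonium, so the species is plutonium-239.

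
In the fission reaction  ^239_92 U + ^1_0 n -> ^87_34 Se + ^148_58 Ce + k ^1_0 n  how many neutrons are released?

Conserve mass number: 240 = 87 + 148 + k, so k = 240 − 235 = 5.
Check atomic number: 92 = 34 + 58 + 0 = 92. ✓

5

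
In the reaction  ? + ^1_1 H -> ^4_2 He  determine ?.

triton

Conserve mass number: A + 1 = 4, so A = 3.
Conserve atomic number: Z + 1 = 2, so Z = 1.
A = 3 and Z = 1 is ^3_1 H — a triton.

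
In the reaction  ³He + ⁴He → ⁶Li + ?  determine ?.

proton

Conserve mass number: 3 + 4 = 6 + A, so A = 1.
Conserve atomic number: 2 + 2 = 3 + Z, so Z = 1.
A = 1 and Z = 1 is ¹H — a proton.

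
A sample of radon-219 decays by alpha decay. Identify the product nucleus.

Po-215

Alpha decay: mass number changes by -4, atomic number by -2.
A: 219 − 4 = 215; Z: 86 − 2 = 84.
Z = 84 is polonium, so the daughter is polonium-215.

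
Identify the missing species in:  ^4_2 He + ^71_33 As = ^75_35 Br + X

gamma ray

Conserve mass number: 4 + 71 = 75 + A, so A = 0.
Conserve atomic number: 2 + 33 = 35 + Z, so Z = 0.
A = 0 and Z = 0 is ^0_0 γ — a gamma ray.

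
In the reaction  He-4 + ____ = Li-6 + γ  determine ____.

deuteron

Conserve mass number: 4 + A = 6 + 0, so A = 2.
Conserve atomic number: 2 + Z = 3 + 0, so Z = 1.
A = 2 and Z = 1 is H-2 — a deuteron.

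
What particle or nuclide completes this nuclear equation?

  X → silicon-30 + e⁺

P-30

Conserve mass number: A = 30 + 0, so A = 30.
Conserve atomic number: Z = 14 + 1, so Z = 15.
Z = 15 is phosphorus, so the species is phosphorus-30.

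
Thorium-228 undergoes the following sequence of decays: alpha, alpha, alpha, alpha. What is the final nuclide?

Pb-212

Start: (A, Z) = (228, 90).
After α: (224, 88).
After α: (220, 86).
After α: (216, 84).
After α: (212, 82).
Z = 82 is lead.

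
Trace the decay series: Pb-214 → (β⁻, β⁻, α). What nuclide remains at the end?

Start: (A, Z) = (214, 82).
After β⁻: (214, 83).
After β⁻: (214, 84).
After α: (210, 82).
Z = 82 is lead.

Pb-210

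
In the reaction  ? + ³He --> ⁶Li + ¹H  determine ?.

alpha particle

Conserve mass number: A + 3 = 6 + 1, so A = 4.
Conserve atomic number: Z + 2 = 3 + 1, so Z = 2.
A = 4 and Z = 2 is ⁴He — an alpha particle.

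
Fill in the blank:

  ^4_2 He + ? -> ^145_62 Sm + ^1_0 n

Nd-142

Conserve mass number: 4 + A = 145 + 1, so A = 142.
Conserve atomic number: 2 + Z = 62 + 0, so Z = 60.
Z = 60 is neodymium, so the species is ^142_60 Nd.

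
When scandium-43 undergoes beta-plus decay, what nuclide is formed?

Beta-plus decay: mass number changes by +0, atomic number by -1.
A: 43 = 43; Z: 21 − 1 = 20.
Z = 20 is calcium, so the daughter is calcium-43.

Ca-43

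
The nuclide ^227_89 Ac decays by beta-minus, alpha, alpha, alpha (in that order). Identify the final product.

Po-215

Start: (A, Z) = (227, 89).
After β⁻: (227, 90).
After α: (223, 88).
After α: (219, 86).
After α: (215, 84).
Z = 84 is polonium.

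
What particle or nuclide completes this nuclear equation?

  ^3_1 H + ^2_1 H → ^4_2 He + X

neutron

Conserve mass number: 3 + 2 = 4 + A, so A = 1.
Conserve atomic number: 1 + 1 = 2 + Z, so Z = 0.
A = 1 and Z = 0 is ^1_0 n — a neutron.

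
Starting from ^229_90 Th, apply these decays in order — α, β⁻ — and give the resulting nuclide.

Ac-225

Start: (A, Z) = (229, 90).
After α: (225, 88).
After β⁻: (225, 89).
Z = 89 is actinium.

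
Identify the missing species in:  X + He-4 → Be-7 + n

alpha particle

Conserve mass number: A + 4 = 7 + 1, so A = 4.
Conserve atomic number: Z + 2 = 4 + 0, so Z = 2.
A = 4 and Z = 2 is He-4 — an alpha particle.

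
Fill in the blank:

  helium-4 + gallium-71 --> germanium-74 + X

proton

Conserve mass number: 4 + 71 = 74 + A, so A = 1.
Conserve atomic number: 2 + 31 = 32 + Z, so Z = 1.
A = 1 and Z = 1 is hydrogen-1 — a proton.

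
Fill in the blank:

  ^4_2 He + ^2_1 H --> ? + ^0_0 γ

Li-6

Conserve mass number: 4 + 2 = A + 0, so A = 6.
Conserve atomic number: 2 + 1 = Z + 0, so Z = 3.
Z = 3 is lithium, so the species is ^6_3 Li.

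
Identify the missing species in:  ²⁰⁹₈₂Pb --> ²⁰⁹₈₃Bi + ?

Conserve mass number: 209 = 209 + A, so A = 0.
Conserve atomic number: 82 = 83 + Z, so Z = -1.
A = 0 and Z = -1 is ⁰₋₁e — a beta-minus particle.

beta-minus particle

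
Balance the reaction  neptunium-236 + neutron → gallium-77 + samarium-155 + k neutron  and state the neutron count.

5

Conserve mass number: 237 = 77 + 155 + k, so k = 237 − 232 = 5.
Check atomic number: 93 = 31 + 62 + 0 = 93. ✓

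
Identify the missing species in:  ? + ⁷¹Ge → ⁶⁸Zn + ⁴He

neutron

Conserve mass number: A + 71 = 68 + 4, so A = 1.
Conserve atomic number: Z + 32 = 30 + 2, so Z = 0.
A = 1 and Z = 0 is ¹n — a neutron.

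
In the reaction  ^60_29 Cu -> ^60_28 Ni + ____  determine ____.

positron

Conserve mass number: 60 = 60 + A, so A = 0.
Conserve atomic number: 29 = 28 + Z, so Z = 1.
A = 0 and Z = 1 is ^0_1 e — a positron.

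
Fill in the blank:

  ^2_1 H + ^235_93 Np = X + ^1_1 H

Conserve mass number: 2 + 235 = A + 1, so A = 236.
Conserve atomic number: 1 + 93 = Z + 1, so Z = 93.
Z = 93 is neptunium, so the species is ^236_93 Np.

Np-236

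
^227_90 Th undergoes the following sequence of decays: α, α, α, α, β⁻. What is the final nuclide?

Start: (A, Z) = (227, 90).
After α: (223, 88).
After α: (219, 86).
After α: (215, 84).
After α: (211, 82).
After β⁻: (211, 83).
Z = 83 is bismuth.

Bi-211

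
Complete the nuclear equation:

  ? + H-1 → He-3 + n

Conserve mass number: A + 1 = 3 + 1, so A = 3.
Conserve atomic number: Z + 1 = 2 + 0, so Z = 1.
A = 3 and Z = 1 is H-3 — a triton.

triton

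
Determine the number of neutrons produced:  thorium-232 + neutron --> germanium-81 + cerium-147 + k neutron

5

Conserve mass number: 233 = 81 + 147 + k, so k = 233 − 228 = 5.
Check atomic number: 90 = 32 + 58 + 0 = 90. ✓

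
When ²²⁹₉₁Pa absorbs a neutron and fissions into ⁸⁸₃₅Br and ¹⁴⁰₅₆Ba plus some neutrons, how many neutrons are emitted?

Conserve mass number: 230 = 88 + 140 + k, so k = 230 − 228 = 2.
Check atomic number: 91 = 35 + 56 + 0 = 91. ✓

2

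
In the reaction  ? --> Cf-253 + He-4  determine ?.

Fm-257

Conserve mass number: A = 253 + 4, so A = 257.
Conserve atomic number: Z = 98 + 2, so Z = 100.
Z = 100 is fermium, so the species is Fm-257.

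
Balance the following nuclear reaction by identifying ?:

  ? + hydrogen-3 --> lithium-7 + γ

alpha particle

Conserve mass number: A + 3 = 7 + 0, so A = 4.
Conserve atomic number: Z + 1 = 3 + 0, so Z = 2.
A = 4 and Z = 2 is helium-4 — an alpha particle.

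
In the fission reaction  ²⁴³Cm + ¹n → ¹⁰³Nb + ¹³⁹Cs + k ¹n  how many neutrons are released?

2

Conserve mass number: 244 = 103 + 139 + k, so k = 244 − 242 = 2.
Check atomic number: 96 = 41 + 55 + 0 = 96. ✓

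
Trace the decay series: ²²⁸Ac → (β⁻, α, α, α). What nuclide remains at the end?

Po-216

Start: (A, Z) = (228, 89).
After β⁻: (228, 90).
After α: (224, 88).
After α: (220, 86).
After α: (216, 84).
Z = 84 is polonium.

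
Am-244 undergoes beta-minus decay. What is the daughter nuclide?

Cm-244

Beta-minus decay: mass number changes by +0, atomic number by +1.
A: 244 = 244; Z: 95 + 1 = 96.
Z = 96 is curium, so the daughter is Cm-244.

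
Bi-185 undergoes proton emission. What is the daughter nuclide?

Proton emission: mass number changes by -1, atomic number by -1.
A: 185 − 1 = 184; Z: 83 − 1 = 82.
Z = 82 is lead, so the daughter is Pb-184.

Pb-184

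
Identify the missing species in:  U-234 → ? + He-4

Th-230

Conserve mass number: 234 = A + 4, so A = 230.
Conserve atomic number: 92 = Z + 2, so Z = 90.
Z = 90 is thorium, so the species is Th-230.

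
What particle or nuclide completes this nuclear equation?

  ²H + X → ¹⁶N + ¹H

Conserve mass number: 2 + A = 16 + 1, so A = 15.
Conserve atomic number: 1 + Z = 7 + 1, so Z = 7.
Z = 7 is nitrogen, so the species is ¹⁵N.

N-15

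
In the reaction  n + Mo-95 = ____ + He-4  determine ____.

Zr-92

Conserve mass number: 1 + 95 = A + 4, so A = 92.
Conserve atomic number: 0 + 42 = Z + 2, so Z = 40.
Z = 40 is zirconium, so the species is Zr-92.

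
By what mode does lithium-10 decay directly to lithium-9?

ΔA = 9 − 10 = -1; ΔZ = 3 − 3 = +0.
A drops by 1 with Z unchanged — a neutron was emitted.

neutron emission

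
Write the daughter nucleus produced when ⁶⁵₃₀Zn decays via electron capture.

Electron capture: mass number changes by +0, atomic number by -1.
A: 65 = 65; Z: 30 − 1 = 29.
Z = 29 is copper, so the daughter is ⁶⁵₂₉Cu.

Cu-65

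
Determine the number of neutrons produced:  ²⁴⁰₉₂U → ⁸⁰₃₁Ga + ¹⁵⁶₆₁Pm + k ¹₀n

4

Conserve mass number: 240 = 80 + 156 + k, so k = 240 − 236 = 4.
Check atomic number: 92 = 31 + 61 + 0 = 92. ✓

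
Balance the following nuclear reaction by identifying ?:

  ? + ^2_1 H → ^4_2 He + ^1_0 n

Conserve mass number: A + 2 = 4 + 1, so A = 3.
Conserve atomic number: Z + 1 = 2 + 0, so Z = 1.
A = 3 and Z = 1 is ^3_1 H — a triton.

triton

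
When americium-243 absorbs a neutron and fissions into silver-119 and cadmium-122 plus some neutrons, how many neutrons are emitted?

3

Conserve mass number: 244 = 119 + 122 + k, so k = 244 − 241 = 3.
Check atomic number: 95 = 47 + 48 + 0 = 95. ✓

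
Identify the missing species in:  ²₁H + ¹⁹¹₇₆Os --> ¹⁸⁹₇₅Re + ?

Conserve mass number: 2 + 191 = 189 + A, so A = 4.
Conserve atomic number: 1 + 76 = 75 + Z, so Z = 2.
A = 4 and Z = 2 is ⁴₂He — an alpha particle.

alpha particle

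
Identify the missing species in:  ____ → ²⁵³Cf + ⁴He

Fm-257

Conserve mass number: A = 253 + 4, so A = 257.
Conserve atomic number: Z = 98 + 2, so Z = 100.
Z = 100 is fermium, so the species is ²⁵⁷Fm.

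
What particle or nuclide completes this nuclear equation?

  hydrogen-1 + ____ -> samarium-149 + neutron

Conserve mass number: 1 + A = 149 + 1, so A = 149.
Conserve atomic number: 1 + Z = 62 + 0, so Z = 61.
Z = 61 is promethium, so the species is promethium-149.

Pm-149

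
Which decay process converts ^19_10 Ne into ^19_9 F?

ΔA = 19 − 19 = 0; ΔZ = 9 − 10 = -1.
A is unchanged and Z drops by 1 — a proton has become a neutron (β⁺ emission or electron capture).

beta-plus decay or electron capture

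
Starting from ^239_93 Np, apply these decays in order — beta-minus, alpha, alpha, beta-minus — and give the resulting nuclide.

Start: (A, Z) = (239, 93).
After β⁻: (239, 94).
After α: (235, 92).
After α: (231, 90).
After β⁻: (231, 91).
Z = 91 is protactinium.

Pa-231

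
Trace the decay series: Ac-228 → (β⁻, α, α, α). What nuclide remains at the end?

Po-216

Start: (A, Z) = (228, 89).
After β⁻: (228, 90).
After α: (224, 88).
After α: (220, 86).
After α: (216, 84).
Z = 84 is polonium.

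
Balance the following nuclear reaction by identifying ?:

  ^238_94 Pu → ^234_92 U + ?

alpha particle

Conserve mass number: 238 = 234 + A, so A = 4.
Conserve atomic number: 94 = 92 + Z, so Z = 2.
A = 4 and Z = 2 is ^4_2 He — an alpha particle.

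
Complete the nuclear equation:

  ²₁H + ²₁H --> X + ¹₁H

Conserve mass number: 2 + 2 = A + 1, so A = 3.
Conserve atomic number: 1 + 1 = Z + 1, so Z = 1.
A = 3 and Z = 1 is ³₁H — a triton.

H-3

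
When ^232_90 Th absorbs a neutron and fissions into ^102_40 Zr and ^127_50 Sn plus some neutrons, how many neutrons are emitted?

Conserve mass number: 233 = 102 + 127 + k, so k = 233 − 229 = 4.
Check atomic number: 90 = 40 + 50 + 0 = 90. ✓

4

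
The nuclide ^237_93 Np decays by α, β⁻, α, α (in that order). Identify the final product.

Start: (A, Z) = (237, 93).
After α: (233, 91).
After β⁻: (233, 92).
After α: (229, 90).
After α: (225, 88).
Z = 88 is radium.

Ra-225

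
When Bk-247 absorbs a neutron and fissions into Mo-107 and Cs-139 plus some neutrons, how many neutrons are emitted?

Conserve mass number: 248 = 107 + 139 + k, so k = 248 − 246 = 2.
Check atomic number: 97 = 42 + 55 + 0 = 97. ✓

2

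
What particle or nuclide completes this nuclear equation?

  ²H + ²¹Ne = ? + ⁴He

Conserve mass number: 2 + 21 = A + 4, so A = 19.
Conserve atomic number: 1 + 10 = Z + 2, so Z = 9.
Z = 9 is fluorine, so the species is ¹⁹F.

F-19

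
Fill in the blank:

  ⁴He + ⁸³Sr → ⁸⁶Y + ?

proton

Conserve mass number: 4 + 83 = 86 + A, so A = 1.
Conserve atomic number: 2 + 38 = 39 + Z, so Z = 1.
A = 1 and Z = 1 is ¹H — a proton.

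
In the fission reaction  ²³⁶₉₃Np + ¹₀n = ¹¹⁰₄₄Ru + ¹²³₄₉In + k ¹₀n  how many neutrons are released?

Conserve mass number: 237 = 110 + 123 + k, so k = 237 − 233 = 4.
Check atomic number: 93 = 44 + 49 + 0 = 93. ✓

4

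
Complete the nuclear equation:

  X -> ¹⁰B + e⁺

C-10

Conserve mass number: A = 10 + 0, so A = 10.
Conserve atomic number: Z = 5 + 1, so Z = 6.
Z = 6 is carbon, so the species is ¹⁰C.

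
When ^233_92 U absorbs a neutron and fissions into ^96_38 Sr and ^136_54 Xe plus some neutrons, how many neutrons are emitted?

2

Conserve mass number: 234 = 96 + 136 + k, so k = 234 − 232 = 2.
Check atomic number: 92 = 38 + 54 + 0 = 92. ✓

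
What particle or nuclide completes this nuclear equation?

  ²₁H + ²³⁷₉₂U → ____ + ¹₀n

Conserve mass number: 2 + 237 = A + 1, so A = 238.
Conserve atomic number: 1 + 92 = Z + 0, so Z = 93.
Z = 93 is neptunium, so the species is ²³⁸₉₃Np.

Np-238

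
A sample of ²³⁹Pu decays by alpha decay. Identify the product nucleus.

U-235

Alpha decay: mass number changes by -4, atomic number by -2.
A: 239 − 4 = 235; Z: 94 − 2 = 92.
Z = 92 is uranium, so the daughter is ²³⁵U.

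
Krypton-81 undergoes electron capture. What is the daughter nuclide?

Br-81

Electron capture: mass number changes by +0, atomic number by -1.
A: 81 = 81; Z: 36 − 1 = 35.
Z = 35 is bromine, so the daughter is bromine-81.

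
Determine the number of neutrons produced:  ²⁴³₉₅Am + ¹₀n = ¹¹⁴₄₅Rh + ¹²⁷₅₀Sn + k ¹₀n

3

Conserve mass number: 244 = 114 + 127 + k, so k = 244 − 241 = 3.
Check atomic number: 95 = 45 + 50 + 0 = 95. ✓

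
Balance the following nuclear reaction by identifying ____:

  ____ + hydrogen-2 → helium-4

deuteron

Conserve mass number: A + 2 = 4, so A = 2.
Conserve atomic number: Z + 1 = 2, so Z = 1.
A = 2 and Z = 1 is hydrogen-2 — a deuteron.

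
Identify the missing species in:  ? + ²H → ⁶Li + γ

alpha particle

Conserve mass number: A + 2 = 6 + 0, so A = 4.
Conserve atomic number: Z + 1 = 3 + 0, so Z = 2.
A = 4 and Z = 2 is ⁴He — an alpha particle.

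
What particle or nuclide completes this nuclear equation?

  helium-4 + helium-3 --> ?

Be-7

Conserve mass number: 4 + 3 = A, so A = 7.
Conserve atomic number: 2 + 2 = Z, so Z = 4.
Z = 4 is beryllium, so the species is beryllium-7.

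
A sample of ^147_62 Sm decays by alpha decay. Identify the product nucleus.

Alpha decay: mass number changes by -4, atomic number by -2.
A: 147 − 4 = 143; Z: 62 − 2 = 60.
Z = 60 is neodymium, so the daughter is ^143_60 Nd.

Nd-143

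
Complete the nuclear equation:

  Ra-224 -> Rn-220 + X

alpha particle

Conserve mass number: 224 = 220 + A, so A = 4.
Conserve atomic number: 88 = 86 + Z, so Z = 2.
A = 4 and Z = 2 is He-4 — an alpha particle.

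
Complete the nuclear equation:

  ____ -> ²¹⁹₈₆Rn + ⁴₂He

Ra-223

Conserve mass number: A = 219 + 4, so A = 223.
Conserve atomic number: Z = 86 + 2, so Z = 88.
Z = 88 is radium, so the species is ²²³₈₈Ra.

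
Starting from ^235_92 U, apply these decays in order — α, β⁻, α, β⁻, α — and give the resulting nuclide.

Start: (A, Z) = (235, 92).
After α: (231, 90).
After β⁻: (231, 91).
After α: (227, 89).
After β⁻: (227, 90).
After α: (223, 88).
Z = 88 is radium.

Ra-223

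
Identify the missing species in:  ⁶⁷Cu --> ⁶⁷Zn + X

beta-minus particle

Conserve mass number: 67 = 67 + A, so A = 0.
Conserve atomic number: 29 = 30 + Z, so Z = -1.
A = 0 and Z = -1 is e⁻ — a beta-minus particle.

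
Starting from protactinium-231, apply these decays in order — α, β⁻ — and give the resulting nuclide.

Start: (A, Z) = (231, 91).
After α: (227, 89).
After β⁻: (227, 90).
Z = 90 is thorium.

Th-227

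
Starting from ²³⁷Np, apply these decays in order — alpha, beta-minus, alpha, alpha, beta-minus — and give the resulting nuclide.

Start: (A, Z) = (237, 93).
After α: (233, 91).
After β⁻: (233, 92).
After α: (229, 90).
After α: (225, 88).
After β⁻: (225, 89).
Z = 89 is actinium.

Ac-225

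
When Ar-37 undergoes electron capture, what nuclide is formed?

Cl-37

Electron capture: mass number changes by +0, atomic number by -1.
A: 37 = 37; Z: 18 − 1 = 17.
Z = 17 is chlorine, so the daughter is Cl-37.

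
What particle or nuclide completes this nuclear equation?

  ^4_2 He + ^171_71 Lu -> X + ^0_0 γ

Ta-175

Conserve mass number: 4 + 171 = A + 0, so A = 175.
Conserve atomic number: 2 + 71 = Z + 0, so Z = 73.
Z = 73 is tantalum, so the species is ^175_73 Ta.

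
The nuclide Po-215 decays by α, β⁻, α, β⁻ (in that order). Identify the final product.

Start: (A, Z) = (215, 84).
After α: (211, 82).
After β⁻: (211, 83).
After α: (207, 81).
After β⁻: (207, 82).
Z = 82 is lead.

Pb-207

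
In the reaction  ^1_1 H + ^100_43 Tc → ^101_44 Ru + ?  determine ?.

Conserve mass number: 1 + 100 = 101 + A, so A = 0.
Conserve atomic number: 1 + 43 = 44 + Z, so Z = 0.
A = 0 and Z = 0 is ^0_0 γ — a gamma ray.

gamma ray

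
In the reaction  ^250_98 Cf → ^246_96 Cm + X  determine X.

Conserve mass number: 250 = 246 + A, so A = 4.
Conserve atomic number: 98 = 96 + Z, so Z = 2.
A = 4 and Z = 2 is ^4_2 He — an alpha particle.

alpha particle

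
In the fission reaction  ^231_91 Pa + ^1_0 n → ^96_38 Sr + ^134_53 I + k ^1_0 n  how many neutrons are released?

Conserve mass number: 232 = 96 + 134 + k, so k = 232 − 230 = 2.
Check atomic number: 91 = 38 + 53 + 0 = 91. ✓

2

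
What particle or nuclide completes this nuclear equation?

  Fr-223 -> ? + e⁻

Ra-223

Conserve mass number: 223 = A + 0, so A = 223.
Conserve atomic number: 87 = Z − 1, so Z = 88.
Z = 88 is radium, so the species is Ra-223.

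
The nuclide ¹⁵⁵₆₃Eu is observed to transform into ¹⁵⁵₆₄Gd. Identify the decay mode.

beta-minus decay

ΔA = 155 − 155 = 0; ΔZ = 64 − 63 = +1.
A is unchanged and Z rises by 1 — a neutron has become a proton (β⁻ decay).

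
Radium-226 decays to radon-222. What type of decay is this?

alpha decay

ΔA = 222 − 226 = -4; ΔZ = 86 − 88 = -2.
A drops by 4 and Z drops by 2 — the signature of alpha emission.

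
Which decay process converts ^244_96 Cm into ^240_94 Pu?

alpha decay

ΔA = 240 − 244 = -4; ΔZ = 94 − 96 = -2.
A drops by 4 and Z drops by 2 — the signature of alpha emission.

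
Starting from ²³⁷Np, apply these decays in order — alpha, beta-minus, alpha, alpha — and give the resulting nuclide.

Start: (A, Z) = (237, 93).
After α: (233, 91).
After β⁻: (233, 92).
After α: (229, 90).
After α: (225, 88).
Z = 88 is radium.

Ra-225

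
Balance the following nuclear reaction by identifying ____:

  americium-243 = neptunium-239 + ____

alpha particle

Conserve mass number: 243 = 239 + A, so A = 4.
Conserve atomic number: 95 = 93 + Z, so Z = 2.
A = 4 and Z = 2 is helium-4 — an alpha particle.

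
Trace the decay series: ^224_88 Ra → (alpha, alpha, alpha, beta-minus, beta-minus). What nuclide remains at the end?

Po-212

Start: (A, Z) = (224, 88).
After α: (220, 86).
After α: (216, 84).
After α: (212, 82).
After β⁻: (212, 83).
After β⁻: (212, 84).
Z = 84 is polonium.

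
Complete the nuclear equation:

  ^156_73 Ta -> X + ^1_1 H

Conserve mass number: 156 = A + 1, so A = 155.
Conserve atomic number: 73 = Z + 1, so Z = 72.
Z = 72 is hafnium, so the species is ^155_72 Hf.

Hf-155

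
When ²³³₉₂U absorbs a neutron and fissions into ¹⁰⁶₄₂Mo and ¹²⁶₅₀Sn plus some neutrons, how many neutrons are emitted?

Conserve mass number: 234 = 106 + 126 + k, so k = 234 − 232 = 2.
Check atomic number: 92 = 42 + 50 + 0 = 92. ✓

2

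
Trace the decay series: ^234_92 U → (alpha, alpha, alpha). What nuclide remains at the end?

Start: (A, Z) = (234, 92).
After α: (230, 90).
After α: (226, 88).
After α: (222, 86).
Z = 86 is radon.

Rn-222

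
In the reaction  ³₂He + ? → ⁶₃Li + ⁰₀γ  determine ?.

Conserve mass number: 3 + A = 6 + 0, so A = 3.
Conserve atomic number: 2 + Z = 3 + 0, so Z = 1.
A = 3 and Z = 1 is ³₁H — a triton.

triton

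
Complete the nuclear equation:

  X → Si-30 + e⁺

P-30

Conserve mass number: A = 30 + 0, so A = 30.
Conserve atomic number: Z = 14 + 1, so Z = 15.
Z = 15 is phosphorus, so the species is P-30.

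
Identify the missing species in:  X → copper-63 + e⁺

Zn-63

Conserve mass number: A = 63 + 0, so A = 63.
Conserve atomic number: Z = 29 + 1, so Z = 30.
Z = 30 is zinc, so the species is zinc-63.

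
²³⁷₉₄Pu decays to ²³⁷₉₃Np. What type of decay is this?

ΔA = 237 − 237 = 0; ΔZ = 93 − 94 = -1.
A is unchanged and Z drops by 1 — a proton has become a neutron (β⁺ emission or electron capture).

beta-plus decay or electron capture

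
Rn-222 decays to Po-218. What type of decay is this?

ΔA = 218 − 222 = -4; ΔZ = 84 − 86 = -2.
A drops by 4 and Z drops by 2 — the signature of alpha emission.

alpha decay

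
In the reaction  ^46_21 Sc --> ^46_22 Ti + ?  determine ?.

beta-minus particle

Conserve mass number: 46 = 46 + A, so A = 0.
Conserve atomic number: 21 = 22 + Z, so Z = -1.
A = 0 and Z = -1 is ^0_-1 e — a beta-minus particle.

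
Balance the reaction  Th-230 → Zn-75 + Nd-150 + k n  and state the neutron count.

5

Conserve mass number: 230 = 75 + 150 + k, so k = 230 − 225 = 5.
Check atomic number: 90 = 30 + 60 + 0 = 90. ✓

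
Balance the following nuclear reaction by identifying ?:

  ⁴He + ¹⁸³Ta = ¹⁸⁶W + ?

Conserve mass number: 4 + 183 = 186 + A, so A = 1.
Conserve atomic number: 2 + 73 = 74 + Z, so Z = 1.
A = 1 and Z = 1 is ¹H — a proton.

proton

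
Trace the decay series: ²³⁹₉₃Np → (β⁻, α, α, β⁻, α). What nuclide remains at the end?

Ac-227

Start: (A, Z) = (239, 93).
After β⁻: (239, 94).
After α: (235, 92).
After α: (231, 90).
After β⁻: (231, 91).
After α: (227, 89).
Z = 89 is actinium.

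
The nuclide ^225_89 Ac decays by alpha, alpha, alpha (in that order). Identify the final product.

Start: (A, Z) = (225, 89).
After α: (221, 87).
After α: (217, 85).
After α: (213, 83).
Z = 83 is bismuth.

Bi-213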